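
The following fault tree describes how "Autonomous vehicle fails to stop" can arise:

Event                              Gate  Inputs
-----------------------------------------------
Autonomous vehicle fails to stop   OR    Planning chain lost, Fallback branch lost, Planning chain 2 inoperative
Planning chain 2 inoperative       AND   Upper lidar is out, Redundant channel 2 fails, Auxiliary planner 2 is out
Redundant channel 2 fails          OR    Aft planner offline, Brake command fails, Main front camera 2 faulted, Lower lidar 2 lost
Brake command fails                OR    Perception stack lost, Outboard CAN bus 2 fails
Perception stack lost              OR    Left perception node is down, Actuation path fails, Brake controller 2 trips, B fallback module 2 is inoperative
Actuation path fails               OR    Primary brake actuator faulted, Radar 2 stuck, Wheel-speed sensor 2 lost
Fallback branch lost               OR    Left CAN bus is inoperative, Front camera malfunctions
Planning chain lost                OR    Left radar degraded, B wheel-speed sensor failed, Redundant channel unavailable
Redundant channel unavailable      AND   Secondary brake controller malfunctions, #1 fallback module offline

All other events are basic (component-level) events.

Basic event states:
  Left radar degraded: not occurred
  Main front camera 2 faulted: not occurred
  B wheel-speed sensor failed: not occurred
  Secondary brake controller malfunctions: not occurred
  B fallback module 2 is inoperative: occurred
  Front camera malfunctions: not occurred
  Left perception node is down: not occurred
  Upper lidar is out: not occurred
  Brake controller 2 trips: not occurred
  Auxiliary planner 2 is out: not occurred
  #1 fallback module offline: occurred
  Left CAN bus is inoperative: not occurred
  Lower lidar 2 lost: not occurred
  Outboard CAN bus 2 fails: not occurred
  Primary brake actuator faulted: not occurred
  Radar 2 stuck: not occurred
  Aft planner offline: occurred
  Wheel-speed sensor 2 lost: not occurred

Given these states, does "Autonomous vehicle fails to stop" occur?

No

Redundant channel unavailable [AND]: Secondary brake controller malfunctions=not, #1 fallback module offline=occurs → not all inputs occur → does not occur.
Planning chain lost [OR]: Left radar degraded=not, B wheel-speed sensor failed=not, Redundant channel unavailable=not → no input occurs → does not occur.
Fallback branch lost [OR]: Left CAN bus is inoperative=not, Front camera malfunctions=not → no input occurs → does not occur.
Actuation path fails [OR]: Primary brake actuator faulted=not, Radar 2 stuck=not, Wheel-speed sensor 2 lost=not → no input occurs → does not occur.
Perception stack lost [OR]: Left perception node is down=not, Actuation path fails=not, Brake controller 2 trips=not, B fallback module 2 is inoperative=occurs → at least one input occurs → occurs.
Brake command fails [OR]: Perception stack lost=occurs, Outboard CAN bus 2 fails=not → at least one input occurs → occurs.
Redundant channel 2 fails [OR]: Aft planner offline=occurs, Brake command fails=occurs, Main front camera 2 faulted=not, Lower lidar 2 lost=not → at least one input occurs → occurs.
Planning chain 2 inoperative [AND]: Upper lidar is out=not, Redundant channel 2 fails=occurs, Auxiliary planner 2 is out=not → not all inputs occur → does not occur.
Autonomous vehicle fails to stop [OR]: Planning chain lost=not, Fallback branch lost=not, Planning chain 2 inoperative=not → no input occurs → does not occur.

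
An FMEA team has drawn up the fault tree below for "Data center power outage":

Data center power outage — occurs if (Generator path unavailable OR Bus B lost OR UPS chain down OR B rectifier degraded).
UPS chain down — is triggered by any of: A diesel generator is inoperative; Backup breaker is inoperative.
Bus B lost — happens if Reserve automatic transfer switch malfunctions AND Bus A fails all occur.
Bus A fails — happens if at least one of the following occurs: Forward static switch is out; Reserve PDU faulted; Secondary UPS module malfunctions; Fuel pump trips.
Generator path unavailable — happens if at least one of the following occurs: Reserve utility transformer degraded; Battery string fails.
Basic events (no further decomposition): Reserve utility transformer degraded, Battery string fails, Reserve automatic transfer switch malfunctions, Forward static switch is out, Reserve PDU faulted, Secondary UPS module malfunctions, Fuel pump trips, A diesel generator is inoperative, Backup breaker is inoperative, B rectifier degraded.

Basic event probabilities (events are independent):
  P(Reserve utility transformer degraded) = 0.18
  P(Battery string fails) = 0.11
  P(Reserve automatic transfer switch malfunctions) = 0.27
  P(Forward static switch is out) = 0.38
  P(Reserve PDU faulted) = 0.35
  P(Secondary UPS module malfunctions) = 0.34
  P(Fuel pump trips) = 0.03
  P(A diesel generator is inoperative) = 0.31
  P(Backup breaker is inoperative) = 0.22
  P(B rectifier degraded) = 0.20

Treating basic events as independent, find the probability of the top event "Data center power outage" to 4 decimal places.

0.7487

P(Generator path unavailable) [OR] = 1 − (1−0.18) × (1−0.11) = 0.270200
P(Bus A fails) [OR] = 1 − (1−0.38) × (1−0.35) × (1−0.34) × (1−0.03) = 0.741999
P(Bus B lost) [AND] = 0.27 × 0.741999 = 0.200340
P(UPS chain down) [OR] = 1 − (1−0.31) × (1−0.22) = 0.461800
P(Data center power outage) [OR] = 1 − (1−0.270200) × (1−0.200340) × (1−0.461800) × (1−0.20) = 0.748729
Rounded to 4 decimal places: P(Data center power outage) ≈ 0.7487.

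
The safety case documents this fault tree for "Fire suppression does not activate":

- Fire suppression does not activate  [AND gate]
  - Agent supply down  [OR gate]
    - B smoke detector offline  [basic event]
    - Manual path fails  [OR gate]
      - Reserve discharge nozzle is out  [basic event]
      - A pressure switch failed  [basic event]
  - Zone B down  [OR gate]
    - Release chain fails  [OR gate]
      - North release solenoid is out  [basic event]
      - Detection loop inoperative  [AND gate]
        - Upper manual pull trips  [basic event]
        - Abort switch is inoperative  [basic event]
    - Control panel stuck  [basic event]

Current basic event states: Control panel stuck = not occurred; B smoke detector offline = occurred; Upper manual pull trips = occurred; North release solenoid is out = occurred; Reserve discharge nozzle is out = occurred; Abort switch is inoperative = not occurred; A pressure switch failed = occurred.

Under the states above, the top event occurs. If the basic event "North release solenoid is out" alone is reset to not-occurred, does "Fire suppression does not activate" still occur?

No

Counterfactual: set "North release solenoid is out" to not occurred.
Manual path fails [OR]: Reserve discharge nozzle is out=occurs, A pressure switch failed=occurs → at least one input occurs → occurs.
Agent supply down [OR]: B smoke detector offline=occurs, Manual path fails=occurs → at least one input occurs → occurs.
Detection loop inoperative [AND]: Upper manual pull trips=occurs, Abort switch is inoperative=not → not all inputs occur → does not occur.
Release chain fails [OR]: North release solenoid is out=not, Detection loop inoperative=not → no input occurs → does not occur.
Zone B down [OR]: Release chain fails=not, Control panel stuck=not → no input occurs → does not occur.
Fire suppression does not activate [AND]: Agent supply down=occurs, Zone B down=not → not all inputs occur → does not occur.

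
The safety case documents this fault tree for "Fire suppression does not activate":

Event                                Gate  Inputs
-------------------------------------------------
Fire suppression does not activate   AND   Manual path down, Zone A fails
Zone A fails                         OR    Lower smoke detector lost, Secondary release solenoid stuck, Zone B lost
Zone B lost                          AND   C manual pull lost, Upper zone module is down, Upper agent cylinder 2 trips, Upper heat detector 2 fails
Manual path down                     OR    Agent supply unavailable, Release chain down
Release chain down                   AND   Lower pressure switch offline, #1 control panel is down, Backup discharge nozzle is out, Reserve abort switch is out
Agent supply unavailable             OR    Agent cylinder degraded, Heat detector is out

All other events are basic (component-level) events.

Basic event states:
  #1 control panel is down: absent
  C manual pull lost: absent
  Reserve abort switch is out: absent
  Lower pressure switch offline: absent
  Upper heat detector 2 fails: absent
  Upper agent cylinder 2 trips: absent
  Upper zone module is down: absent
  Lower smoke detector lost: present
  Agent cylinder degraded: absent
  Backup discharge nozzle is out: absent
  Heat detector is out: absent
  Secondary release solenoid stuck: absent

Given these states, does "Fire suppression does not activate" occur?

Agent supply unavailable [OR]: Agent cylinder degraded=not, Heat detector is out=not → no input occurs → does not occur.
Release chain down [AND]: Lower pressure switch offline=not, #1 control panel is down=not, Backup discharge nozzle is out=not, Reserve abort switch is out=not → not all inputs occur → does not occur.
Manual path down [OR]: Agent supply unavailable=not, Release chain down=not → no input occurs → does not occur.
Zone B lost [AND]: C manual pull lost=not, Upper zone module is down=not, Upper agent cylinder 2 trips=not, Upper heat detector 2 fails=not → not all inputs occur → does not occur.
Zone A fails [OR]: Lower smoke detector lost=occurs, Secondary release solenoid stuck=not, Zone B lost=not → at least one input occurs → occurs.
Fire suppression does not activate [AND]: Manual path down=not, Zone A fails=occurs → not all inputs occur → does not occur.

No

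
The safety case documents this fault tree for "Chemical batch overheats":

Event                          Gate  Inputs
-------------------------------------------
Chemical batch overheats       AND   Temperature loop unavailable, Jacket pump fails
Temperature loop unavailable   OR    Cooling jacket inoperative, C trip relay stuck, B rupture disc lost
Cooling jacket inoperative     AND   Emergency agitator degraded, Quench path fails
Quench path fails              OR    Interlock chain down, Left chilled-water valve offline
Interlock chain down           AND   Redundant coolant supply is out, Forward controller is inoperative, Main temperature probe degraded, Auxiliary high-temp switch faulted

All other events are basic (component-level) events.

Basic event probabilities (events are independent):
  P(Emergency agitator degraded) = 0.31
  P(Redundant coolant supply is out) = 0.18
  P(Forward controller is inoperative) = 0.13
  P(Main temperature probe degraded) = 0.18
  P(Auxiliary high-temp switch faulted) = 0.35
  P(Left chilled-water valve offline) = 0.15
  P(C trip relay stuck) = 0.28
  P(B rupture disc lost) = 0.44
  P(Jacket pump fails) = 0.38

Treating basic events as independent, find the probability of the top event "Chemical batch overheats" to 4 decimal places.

0.2340

P(Interlock chain down) [AND] = 0.18 × 0.13 × 0.18 × 0.35 = 0.001474
P(Quench path fails) [OR] = 1 − (1−0.001474) × (1−0.15) = 0.151253
P(Cooling jacket inoperative) [AND] = 0.31 × 0.151253 = 0.046888
P(Temperature loop unavailable) [OR] = 1 − (1−0.046888) × (1−0.28) × (1−0.44) = 0.615705
P(Chemical batch overheats) [AND] = 0.615705 × 0.38 = 0.233968
Rounded to 4 decimal places: P(Chemical batch overheats) ≈ 0.2340.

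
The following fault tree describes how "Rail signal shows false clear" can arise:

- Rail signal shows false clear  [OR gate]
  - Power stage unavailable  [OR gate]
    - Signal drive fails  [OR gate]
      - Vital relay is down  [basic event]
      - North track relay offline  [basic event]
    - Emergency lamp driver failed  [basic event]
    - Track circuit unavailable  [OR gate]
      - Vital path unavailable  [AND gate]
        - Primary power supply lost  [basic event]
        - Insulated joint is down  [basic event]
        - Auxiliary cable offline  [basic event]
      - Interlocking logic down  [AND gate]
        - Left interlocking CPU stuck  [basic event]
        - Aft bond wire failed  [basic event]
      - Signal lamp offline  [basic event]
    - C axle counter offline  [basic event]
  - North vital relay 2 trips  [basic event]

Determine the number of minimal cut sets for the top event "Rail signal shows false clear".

8

Signal drive fails [OR]: union of children's cut sets → 2 cut set(s).
Vital path unavailable [AND]: one cut set from each child combined → 1 × 1 × 1 = 1 cut set(s).
Interlocking logic down [AND]: one cut set from each child combined → 1 × 1 = 1 cut set(s).
Track circuit unavailable [OR]: union of children's cut sets → 3 cut set(s).
Power stage unavailable [OR]: union of children's cut sets → 7 cut set(s).
Rail signal shows false clear [OR]: union of children's cut sets → 8 cut set(s).
Minimal cut sets: {Vital relay is down}; {North track relay offline}; {Emergency lamp driver failed}; {Auxiliary cable offline, Insulated joint is down, Primary power supply lost}; {Aft bond wire failed, Left interlocking CPU stuck}; {Signal lamp offline}; {C axle counter offline}; {North vital relay 2 trips}.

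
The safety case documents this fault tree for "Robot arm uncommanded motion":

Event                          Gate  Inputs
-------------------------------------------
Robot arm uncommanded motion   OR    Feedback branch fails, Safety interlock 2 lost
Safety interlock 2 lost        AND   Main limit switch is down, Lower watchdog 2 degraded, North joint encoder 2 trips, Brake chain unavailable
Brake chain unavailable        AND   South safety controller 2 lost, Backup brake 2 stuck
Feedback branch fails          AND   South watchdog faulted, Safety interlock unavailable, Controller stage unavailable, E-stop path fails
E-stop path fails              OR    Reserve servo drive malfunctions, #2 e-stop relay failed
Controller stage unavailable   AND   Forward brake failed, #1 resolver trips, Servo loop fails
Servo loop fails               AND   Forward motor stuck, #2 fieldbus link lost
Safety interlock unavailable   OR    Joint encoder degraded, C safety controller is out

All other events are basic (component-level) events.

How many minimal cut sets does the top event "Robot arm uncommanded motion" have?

5

Safety interlock unavailable [OR]: union of children's cut sets → 2 cut set(s).
Servo loop fails [AND]: one cut set from each child combined → 1 × 1 = 1 cut set(s).
Controller stage unavailable [AND]: one cut set from each child combined → 1 × 1 × 1 = 1 cut set(s).
E-stop path fails [OR]: union of children's cut sets → 2 cut set(s).
Feedback branch fails [AND]: one cut set from each child combined → 1 × 2 × 1 × 2 = 4 cut set(s).
Brake chain unavailable [AND]: one cut set from each child combined → 1 × 1 = 1 cut set(s).
Safety interlock 2 lost [AND]: one cut set from each child combined → 1 × 1 × 1 × 1 = 1 cut set(s).
Robot arm uncommanded motion [OR]: union of children's cut sets → 5 cut set(s).
Minimal cut sets: {#1 resolver trips, #2 fieldbus link lost, Forward brake failed, Forward motor stuck, Joint encoder degraded, Reserve servo drive malfunctions, South watchdog faulted}; {#1 resolver trips, #2 e-stop relay failed, #2 fieldbus link lost, Forward brake failed, Forward motor stuck, Joint encoder degraded, South watchdog faulted}; {#1 resolver trips, #2 fieldbus link lost, C safety controller is out, Forward brake failed, Forward motor stuck, Reserve servo drive malfunctions, South watchdog faulted}; {#1 resolver trips, #2 e-stop relay failed, #2 fieldbus link lost, C safety controller is out, Forward brake failed, Forward motor stuck, South watchdog faulted}; {Backup brake 2 stuck, Lower watchdog 2 degraded, Main limit switch is down, North joint encoder 2 trips, South safety controller 2 lost}.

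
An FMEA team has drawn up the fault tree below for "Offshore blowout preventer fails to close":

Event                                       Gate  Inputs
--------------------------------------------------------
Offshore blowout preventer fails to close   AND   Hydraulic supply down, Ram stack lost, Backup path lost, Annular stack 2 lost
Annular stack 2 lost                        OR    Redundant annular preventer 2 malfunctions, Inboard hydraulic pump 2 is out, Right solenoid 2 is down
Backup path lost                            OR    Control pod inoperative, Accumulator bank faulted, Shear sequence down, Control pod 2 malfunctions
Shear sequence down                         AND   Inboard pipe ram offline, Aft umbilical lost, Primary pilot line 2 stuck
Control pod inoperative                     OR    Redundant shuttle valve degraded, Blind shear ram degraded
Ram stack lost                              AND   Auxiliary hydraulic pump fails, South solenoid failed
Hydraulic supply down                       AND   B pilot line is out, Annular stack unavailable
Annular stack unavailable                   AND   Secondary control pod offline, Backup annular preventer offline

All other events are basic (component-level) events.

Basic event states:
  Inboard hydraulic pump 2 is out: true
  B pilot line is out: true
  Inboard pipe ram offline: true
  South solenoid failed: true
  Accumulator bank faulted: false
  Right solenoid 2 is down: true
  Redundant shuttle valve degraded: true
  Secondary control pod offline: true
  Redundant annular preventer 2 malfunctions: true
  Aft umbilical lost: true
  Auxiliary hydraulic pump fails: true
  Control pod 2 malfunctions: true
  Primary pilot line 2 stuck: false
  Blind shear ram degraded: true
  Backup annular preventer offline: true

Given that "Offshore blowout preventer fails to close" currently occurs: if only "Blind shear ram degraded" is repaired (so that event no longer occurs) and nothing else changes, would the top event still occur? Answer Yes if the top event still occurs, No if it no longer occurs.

Yes

Counterfactual: set "Blind shear ram degraded" to not occurred.
Annular stack unavailable [AND]: Secondary control pod offline=occurs, Backup annular preventer offline=occurs → all inputs occur → occurs.
Hydraulic supply down [AND]: B pilot line is out=occurs, Annular stack unavailable=occurs → all inputs occur → occurs.
Ram stack lost [AND]: Auxiliary hydraulic pump fails=occurs, South solenoid failed=occurs → all inputs occur → occurs.
Control pod inoperative [OR]: Redundant shuttle valve degraded=occurs, Blind shear ram degraded=not → at least one input occurs → occurs.
Shear sequence down [AND]: Inboard pipe ram offline=occurs, Aft umbilical lost=occurs, Primary pilot line 2 stuck=not → not all inputs occur → does not occur.
Backup path lost [OR]: Control pod inoperative=occurs, Accumulator bank faulted=not, Shear sequence down=not, Control pod 2 malfunctions=occurs → at least one input occurs → occurs.
Annular stack 2 lost [OR]: Redundant annular preventer 2 malfunctions=occurs, Inboard hydraulic pump 2 is out=occurs, Right solenoid 2 is down=occurs → at least one input occurs → occurs.
Offshore blowout preventer fails to close [AND]: Hydraulic supply down=occurs, Ram stack lost=occurs, Backup path lost=occurs, Annular stack 2 lost=occurs → all inputs occur → occurs.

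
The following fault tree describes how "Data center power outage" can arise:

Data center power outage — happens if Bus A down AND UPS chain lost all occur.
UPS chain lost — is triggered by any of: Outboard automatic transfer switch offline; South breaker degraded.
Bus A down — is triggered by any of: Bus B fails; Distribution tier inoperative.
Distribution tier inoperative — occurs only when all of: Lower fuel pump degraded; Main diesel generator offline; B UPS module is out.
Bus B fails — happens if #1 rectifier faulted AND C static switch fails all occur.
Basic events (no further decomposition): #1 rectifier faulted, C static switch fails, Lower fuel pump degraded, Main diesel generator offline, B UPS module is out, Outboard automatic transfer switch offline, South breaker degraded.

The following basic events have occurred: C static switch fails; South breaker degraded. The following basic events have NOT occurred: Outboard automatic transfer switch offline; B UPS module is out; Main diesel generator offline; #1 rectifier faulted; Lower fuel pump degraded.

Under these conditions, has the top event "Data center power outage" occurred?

No

Bus B fails [AND]: #1 rectifier faulted=not, C static switch fails=occurs → not all inputs occur → does not occur.
Distribution tier inoperative [AND]: Lower fuel pump degraded=not, Main diesel generator offline=not, B UPS module is out=not → not all inputs occur → does not occur.
Bus A down [OR]: Bus B fails=not, Distribution tier inoperative=not → no input occurs → does not occur.
UPS chain lost [OR]: Outboard automatic transfer switch offline=not, South breaker degraded=occurs → at least one input occurs → occurs.
Data center power outage [AND]: Bus A down=not, UPS chain lost=occurs → not all inputs occur → does not occur.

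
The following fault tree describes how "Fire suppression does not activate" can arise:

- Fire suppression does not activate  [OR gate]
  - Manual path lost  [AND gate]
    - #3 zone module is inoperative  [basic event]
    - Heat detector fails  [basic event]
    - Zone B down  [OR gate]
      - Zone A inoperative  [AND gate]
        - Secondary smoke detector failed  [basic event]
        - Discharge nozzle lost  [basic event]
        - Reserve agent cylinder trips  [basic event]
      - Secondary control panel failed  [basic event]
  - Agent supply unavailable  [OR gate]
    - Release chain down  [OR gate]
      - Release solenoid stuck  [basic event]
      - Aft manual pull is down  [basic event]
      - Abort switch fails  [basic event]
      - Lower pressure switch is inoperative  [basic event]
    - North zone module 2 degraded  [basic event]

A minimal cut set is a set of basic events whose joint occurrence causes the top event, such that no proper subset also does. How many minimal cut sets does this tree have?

7

Zone A inoperative [AND]: one cut set from each child combined → 1 × 1 × 1 = 1 cut set(s).
Zone B down [OR]: union of children's cut sets → 2 cut set(s).
Manual path lost [AND]: one cut set from each child combined → 1 × 1 × 2 = 2 cut set(s).
Release chain down [OR]: union of children's cut sets → 4 cut set(s).
Agent supply unavailable [OR]: union of children's cut sets → 5 cut set(s).
Fire suppression does not activate [OR]: union of children's cut sets → 7 cut set(s).
Minimal cut sets: {#3 zone module is inoperative, Discharge nozzle lost, Heat detector fails, Reserve agent cylinder trips, Secondary smoke detector failed}; {#3 zone module is inoperative, Heat detector fails, Secondary control panel failed}; {Release solenoid stuck}; {Aft manual pull is down}; {Abort switch fails}; {Lower pressure switch is inoperative}; {North zone module 2 degraded}.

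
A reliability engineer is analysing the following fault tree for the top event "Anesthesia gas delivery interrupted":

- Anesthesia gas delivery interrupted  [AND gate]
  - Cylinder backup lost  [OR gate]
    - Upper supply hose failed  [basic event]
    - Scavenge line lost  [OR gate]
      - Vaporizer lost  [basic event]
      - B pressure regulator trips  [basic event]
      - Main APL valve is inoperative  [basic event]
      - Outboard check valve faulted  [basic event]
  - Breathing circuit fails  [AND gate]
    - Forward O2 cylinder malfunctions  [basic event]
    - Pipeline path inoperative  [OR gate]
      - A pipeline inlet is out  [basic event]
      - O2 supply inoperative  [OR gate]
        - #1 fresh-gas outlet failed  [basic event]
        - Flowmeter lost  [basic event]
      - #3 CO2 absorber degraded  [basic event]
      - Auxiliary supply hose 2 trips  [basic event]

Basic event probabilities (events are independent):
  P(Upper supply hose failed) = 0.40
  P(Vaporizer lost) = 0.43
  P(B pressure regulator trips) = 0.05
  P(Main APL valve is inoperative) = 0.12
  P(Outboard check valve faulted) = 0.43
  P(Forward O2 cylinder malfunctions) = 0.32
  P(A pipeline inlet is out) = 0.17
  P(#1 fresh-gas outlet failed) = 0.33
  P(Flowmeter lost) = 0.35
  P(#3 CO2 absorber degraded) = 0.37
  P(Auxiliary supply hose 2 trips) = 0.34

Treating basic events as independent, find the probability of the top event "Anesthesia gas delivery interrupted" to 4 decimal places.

P(Scavenge line lost) [OR] = 1 − (1−0.43) × (1−0.05) × (1−0.12) × (1−0.43) = 0.728384
P(Cylinder backup lost) [OR] = 1 − (1−0.40) × (1−0.728384) = 0.837030
P(O2 supply inoperative) [OR] = 1 − (1−0.33) × (1−0.35) = 0.564500
P(Pipeline path inoperative) [OR] = 1 − (1−0.17) × (1−0.564500) × (1−0.37) × (1−0.34) = 0.849703
P(Breathing circuit fails) [AND] = 0.32 × 0.849703 = 0.271905
P(Anesthesia gas delivery interrupted) [AND] = 0.837030 × 0.271905 = 0.227593
Rounded to 4 decimal places: P(Anesthesia gas delivery interrupted) ≈ 0.2276.

0.2276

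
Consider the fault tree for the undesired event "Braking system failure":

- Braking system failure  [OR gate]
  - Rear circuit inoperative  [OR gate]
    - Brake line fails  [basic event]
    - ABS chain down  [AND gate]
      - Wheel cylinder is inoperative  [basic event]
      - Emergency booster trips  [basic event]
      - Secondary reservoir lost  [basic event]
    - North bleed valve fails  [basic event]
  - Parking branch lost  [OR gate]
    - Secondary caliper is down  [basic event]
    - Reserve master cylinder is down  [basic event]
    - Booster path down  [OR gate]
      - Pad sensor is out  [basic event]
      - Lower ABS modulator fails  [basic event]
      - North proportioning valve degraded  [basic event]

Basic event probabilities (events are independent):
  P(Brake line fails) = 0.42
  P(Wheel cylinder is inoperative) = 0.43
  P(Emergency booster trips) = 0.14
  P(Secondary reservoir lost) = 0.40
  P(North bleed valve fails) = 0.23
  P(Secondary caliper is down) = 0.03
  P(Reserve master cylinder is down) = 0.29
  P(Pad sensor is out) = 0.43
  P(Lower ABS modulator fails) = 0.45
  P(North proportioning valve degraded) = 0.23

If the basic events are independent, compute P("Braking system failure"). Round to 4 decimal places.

P(ABS chain down) [AND] = 0.43 × 0.14 × 0.40 = 0.024080
P(Rear circuit inoperative) [OR] = 1 − (1−0.42) × (1−0.024080) × (1−0.23) = 0.564154
P(Booster path down) [OR] = 1 − (1−0.43) × (1−0.45) × (1−0.23) = 0.758605
P(Parking branch lost) [OR] = 1 − (1−0.03) × (1−0.29) × (1−0.758605) = 0.833751
P(Braking system failure) [OR] = 1 − (1−0.564154) × (1−0.833751) = 0.927541
Rounded to 4 decimal places: P(Braking system failure) ≈ 0.9275.

0.9275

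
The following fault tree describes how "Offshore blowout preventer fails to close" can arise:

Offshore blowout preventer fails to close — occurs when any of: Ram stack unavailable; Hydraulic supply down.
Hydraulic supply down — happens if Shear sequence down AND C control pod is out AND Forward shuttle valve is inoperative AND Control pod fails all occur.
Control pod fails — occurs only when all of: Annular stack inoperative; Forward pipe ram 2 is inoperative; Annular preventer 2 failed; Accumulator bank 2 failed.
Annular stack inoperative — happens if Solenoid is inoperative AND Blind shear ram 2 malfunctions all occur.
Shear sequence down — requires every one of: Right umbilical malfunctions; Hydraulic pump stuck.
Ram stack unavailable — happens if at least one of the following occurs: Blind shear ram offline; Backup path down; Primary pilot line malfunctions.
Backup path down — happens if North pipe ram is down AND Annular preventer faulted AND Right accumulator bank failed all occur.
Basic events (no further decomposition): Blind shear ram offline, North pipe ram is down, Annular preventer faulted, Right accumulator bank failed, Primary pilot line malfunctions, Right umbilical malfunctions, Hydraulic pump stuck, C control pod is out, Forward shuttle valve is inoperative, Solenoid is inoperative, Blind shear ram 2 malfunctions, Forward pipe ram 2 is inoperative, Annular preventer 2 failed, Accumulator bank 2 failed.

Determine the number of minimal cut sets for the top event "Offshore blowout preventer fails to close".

Backup path down [AND]: one cut set from each child combined → 1 × 1 × 1 = 1 cut set(s).
Ram stack unavailable [OR]: union of children's cut sets → 3 cut set(s).
Shear sequence down [AND]: one cut set from each child combined → 1 × 1 = 1 cut set(s).
Annular stack inoperative [AND]: one cut set from each child combined → 1 × 1 = 1 cut set(s).
Control pod fails [AND]: one cut set from each child combined → 1 × 1 × 1 × 1 = 1 cut set(s).
Hydraulic supply down [AND]: one cut set from each child combined → 1 × 1 × 1 × 1 = 1 cut set(s).
Offshore blowout preventer fails to close [OR]: union of children's cut sets → 4 cut set(s).
Minimal cut sets: {Blind shear ram offline}; {Annular preventer faulted, North pipe ram is down, Right accumulator bank failed}; {Primary pilot line malfunctions}; {Accumulator bank 2 failed, Annular preventer 2 failed, Blind shear ram 2 malfunctions, C control pod is out, Forward pipe ram 2 is inoperative, Forward shuttle valve is inoperative, Hydraulic pump stuck, Right umbilical malfunctions, Solenoid is inoperative}.

4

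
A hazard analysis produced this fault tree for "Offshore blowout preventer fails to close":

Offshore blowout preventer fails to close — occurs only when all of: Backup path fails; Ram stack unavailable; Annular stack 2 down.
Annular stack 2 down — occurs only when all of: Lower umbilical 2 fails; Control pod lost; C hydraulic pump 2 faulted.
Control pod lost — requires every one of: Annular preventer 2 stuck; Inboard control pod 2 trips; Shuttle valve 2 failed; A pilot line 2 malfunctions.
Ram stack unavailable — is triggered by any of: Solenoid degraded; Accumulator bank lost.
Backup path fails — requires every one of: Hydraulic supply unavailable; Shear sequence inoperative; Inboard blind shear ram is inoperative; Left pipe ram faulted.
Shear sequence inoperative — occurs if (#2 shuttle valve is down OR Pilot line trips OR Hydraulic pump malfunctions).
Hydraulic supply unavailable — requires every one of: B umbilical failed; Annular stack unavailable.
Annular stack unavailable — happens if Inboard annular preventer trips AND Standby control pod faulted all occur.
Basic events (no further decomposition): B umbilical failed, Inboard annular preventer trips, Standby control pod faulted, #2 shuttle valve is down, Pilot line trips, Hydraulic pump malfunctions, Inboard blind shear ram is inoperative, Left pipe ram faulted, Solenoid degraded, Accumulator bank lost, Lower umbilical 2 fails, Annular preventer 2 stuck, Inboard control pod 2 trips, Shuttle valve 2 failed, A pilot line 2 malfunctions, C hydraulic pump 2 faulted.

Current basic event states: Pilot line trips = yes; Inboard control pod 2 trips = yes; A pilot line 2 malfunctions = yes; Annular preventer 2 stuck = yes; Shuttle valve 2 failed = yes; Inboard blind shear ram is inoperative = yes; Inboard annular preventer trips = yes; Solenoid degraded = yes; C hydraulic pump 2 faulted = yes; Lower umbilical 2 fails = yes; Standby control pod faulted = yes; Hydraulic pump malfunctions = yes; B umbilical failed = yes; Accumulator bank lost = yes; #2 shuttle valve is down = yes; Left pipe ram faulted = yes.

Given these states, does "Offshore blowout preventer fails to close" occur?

Yes

Annular stack unavailable [AND]: Inboard annular preventer trips=occurs, Standby control pod faulted=occurs → all inputs occur → occurs.
Hydraulic supply unavailable [AND]: B umbilical failed=occurs, Annular stack unavailable=occurs → all inputs occur → occurs.
Shear sequence inoperative [OR]: #2 shuttle valve is down=occurs, Pilot line trips=occurs, Hydraulic pump malfunctions=occurs → at least one input occurs → occurs.
Backup path fails [AND]: Hydraulic supply unavailable=occurs, Shear sequence inoperative=occurs, Inboard blind shear ram is inoperative=occurs, Left pipe ram faulted=occurs → all inputs occur → occurs.
Ram stack unavailable [OR]: Solenoid degraded=occurs, Accumulator bank lost=occurs → at least one input occurs → occurs.
Control pod lost [AND]: Annular preventer 2 stuck=occurs, Inboard control pod 2 trips=occurs, Shuttle valve 2 failed=occurs, A pilot line 2 malfunctions=occurs → all inputs occur → occurs.
Annular stack 2 down [AND]: Lower umbilical 2 fails=occurs, Control pod lost=occurs, C hydraulic pump 2 faulted=occurs → all inputs occur → occurs.
Offshore blowout preventer fails to close [AND]: Backup path fails=occurs, Ram stack unavailable=occurs, Annular stack 2 down=occurs → all inputs occur → occurs.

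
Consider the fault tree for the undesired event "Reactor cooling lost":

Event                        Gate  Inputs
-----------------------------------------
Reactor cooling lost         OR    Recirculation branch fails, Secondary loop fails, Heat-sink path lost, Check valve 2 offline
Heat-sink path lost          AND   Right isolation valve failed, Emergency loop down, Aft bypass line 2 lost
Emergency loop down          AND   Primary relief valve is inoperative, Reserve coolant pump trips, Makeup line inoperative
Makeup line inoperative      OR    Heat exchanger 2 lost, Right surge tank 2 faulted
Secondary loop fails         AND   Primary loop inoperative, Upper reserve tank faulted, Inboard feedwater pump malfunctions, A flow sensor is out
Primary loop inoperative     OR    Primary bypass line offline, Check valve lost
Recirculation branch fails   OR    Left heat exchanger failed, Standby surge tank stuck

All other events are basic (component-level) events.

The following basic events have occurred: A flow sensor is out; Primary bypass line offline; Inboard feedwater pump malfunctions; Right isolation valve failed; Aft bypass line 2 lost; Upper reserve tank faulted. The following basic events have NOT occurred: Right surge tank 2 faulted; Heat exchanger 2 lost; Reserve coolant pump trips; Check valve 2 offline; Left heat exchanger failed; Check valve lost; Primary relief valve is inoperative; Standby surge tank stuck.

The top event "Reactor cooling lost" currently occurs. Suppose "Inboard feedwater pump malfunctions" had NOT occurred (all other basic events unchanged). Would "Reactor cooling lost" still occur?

No

Counterfactual: set "Inboard feedwater pump malfunctions" to not occurred.
Recirculation branch fails [OR]: Left heat exchanger failed=not, Standby surge tank stuck=not → no input occurs → does not occur.
Primary loop inoperative [OR]: Primary bypass line offline=occurs, Check valve lost=not → at least one input occurs → occurs.
Secondary loop fails [AND]: Primary loop inoperative=occurs, Upper reserve tank faulted=occurs, Inboard feedwater pump malfunctions=not, A flow sensor is out=occurs → not all inputs occur → does not occur.
Makeup line inoperative [OR]: Heat exchanger 2 lost=not, Right surge tank 2 faulted=not → no input occurs → does not occur.
Emergency loop down [AND]: Primary relief valve is inoperative=not, Reserve coolant pump trips=not, Makeup line inoperative=not → not all inputs occur → does not occur.
Heat-sink path lost [AND]: Right isolation valve failed=occurs, Emergency loop down=not, Aft bypass line 2 lost=occurs → not all inputs occur → does not occur.
Reactor cooling lost [OR]: Recirculation branch fails=not, Secondary loop fails=not, Heat-sink path lost=not, Check valve 2 offline=not → no input occurs → does not occur.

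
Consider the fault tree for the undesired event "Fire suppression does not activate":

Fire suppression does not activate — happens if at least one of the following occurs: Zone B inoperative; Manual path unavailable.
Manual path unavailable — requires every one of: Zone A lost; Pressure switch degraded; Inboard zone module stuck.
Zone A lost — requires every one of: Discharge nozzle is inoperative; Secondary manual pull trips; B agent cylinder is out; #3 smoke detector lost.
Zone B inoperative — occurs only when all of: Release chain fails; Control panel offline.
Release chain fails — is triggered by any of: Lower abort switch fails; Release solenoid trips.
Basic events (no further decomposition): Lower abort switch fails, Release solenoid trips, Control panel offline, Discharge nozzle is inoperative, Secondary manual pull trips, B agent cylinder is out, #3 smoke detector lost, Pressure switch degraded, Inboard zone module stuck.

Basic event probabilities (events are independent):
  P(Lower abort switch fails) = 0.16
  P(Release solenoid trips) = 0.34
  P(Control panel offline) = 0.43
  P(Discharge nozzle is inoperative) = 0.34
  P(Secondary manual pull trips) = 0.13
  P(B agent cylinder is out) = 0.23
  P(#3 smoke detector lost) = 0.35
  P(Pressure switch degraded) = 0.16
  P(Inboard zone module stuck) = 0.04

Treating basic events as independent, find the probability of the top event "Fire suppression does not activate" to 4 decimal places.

0.1916

P(Release chain fails) [OR] = 1 − (1−0.16) × (1−0.34) = 0.445600
P(Zone B inoperative) [AND] = 0.445600 × 0.43 = 0.191608
P(Zone A lost) [AND] = 0.34 × 0.13 × 0.23 × 0.35 = 0.003558
P(Manual path unavailable) [AND] = 0.003558 × 0.16 × 0.04 = 0.000023
P(Fire suppression does not activate) [OR] = 1 − (1−0.191608) × (1−0.000023) = 0.191627
Rounded to 4 decimal places: P(Fire suppression does not activate) ≈ 0.1916.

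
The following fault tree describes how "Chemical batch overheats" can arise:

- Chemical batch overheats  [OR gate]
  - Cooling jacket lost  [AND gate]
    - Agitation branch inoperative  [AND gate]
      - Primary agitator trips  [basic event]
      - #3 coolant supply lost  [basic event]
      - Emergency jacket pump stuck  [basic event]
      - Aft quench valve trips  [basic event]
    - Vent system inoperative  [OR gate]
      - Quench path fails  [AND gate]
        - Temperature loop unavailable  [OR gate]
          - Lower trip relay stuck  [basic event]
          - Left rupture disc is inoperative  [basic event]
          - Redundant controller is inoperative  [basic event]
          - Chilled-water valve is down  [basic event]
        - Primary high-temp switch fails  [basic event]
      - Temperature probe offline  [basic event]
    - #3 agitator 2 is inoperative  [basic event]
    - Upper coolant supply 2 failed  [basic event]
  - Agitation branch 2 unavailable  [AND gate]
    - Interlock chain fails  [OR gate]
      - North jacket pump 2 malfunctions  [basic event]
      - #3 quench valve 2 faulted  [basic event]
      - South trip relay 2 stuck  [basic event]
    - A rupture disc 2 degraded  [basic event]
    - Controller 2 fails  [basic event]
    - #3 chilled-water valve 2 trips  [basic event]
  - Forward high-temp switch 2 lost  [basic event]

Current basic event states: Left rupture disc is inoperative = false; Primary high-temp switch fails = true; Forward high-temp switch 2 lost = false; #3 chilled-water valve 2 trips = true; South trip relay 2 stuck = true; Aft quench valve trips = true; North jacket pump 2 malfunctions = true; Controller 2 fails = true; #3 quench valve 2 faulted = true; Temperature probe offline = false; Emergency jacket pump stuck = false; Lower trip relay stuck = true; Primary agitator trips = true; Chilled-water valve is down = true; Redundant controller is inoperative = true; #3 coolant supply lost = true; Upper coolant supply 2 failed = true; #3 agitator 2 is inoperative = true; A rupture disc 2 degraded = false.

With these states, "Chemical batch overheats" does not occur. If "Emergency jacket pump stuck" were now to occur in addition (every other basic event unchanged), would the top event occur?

Yes

Counterfactual: set "Emergency jacket pump stuck" to occurred.
Agitation branch inoperative [AND]: Primary agitator trips=occurs, #3 coolant supply lost=occurs, Emergency jacket pump stuck=occurs, Aft quench valve trips=occurs → all inputs occur → occurs.
Temperature loop unavailable [OR]: Lower trip relay stuck=occurs, Left rupture disc is inoperative=not, Redundant controller is inoperative=occurs, Chilled-water valve is down=occurs → at least one input occurs → occurs.
Quench path fails [AND]: Temperature loop unavailable=occurs, Primary high-temp switch fails=occurs → all inputs occur → occurs.
Vent system inoperative [OR]: Quench path fails=occurs, Temperature probe offline=not → at least one input occurs → occurs.
Cooling jacket lost [AND]: Agitation branch inoperative=occurs, Vent system inoperative=occurs, #3 agitator 2 is inoperative=occurs, Upper coolant supply 2 failed=occurs → all inputs occur → occurs.
Interlock chain fails [OR]: North jacket pump 2 malfunctions=occurs, #3 quench valve 2 faulted=occurs, South trip relay 2 stuck=occurs → at least one input occurs → occurs.
Agitation branch 2 unavailable [AND]: Interlock chain fails=occurs, A rupture disc 2 degraded=not, Controller 2 fails=occurs, #3 chilled-water valve 2 trips=occurs → not all inputs occur → does not occur.
Chemical batch overheats [OR]: Cooling jacket lost=occurs, Agitation branch 2 unavailable=not, Forward high-temp switch 2 lost=not → at least one input occurs → occurs.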